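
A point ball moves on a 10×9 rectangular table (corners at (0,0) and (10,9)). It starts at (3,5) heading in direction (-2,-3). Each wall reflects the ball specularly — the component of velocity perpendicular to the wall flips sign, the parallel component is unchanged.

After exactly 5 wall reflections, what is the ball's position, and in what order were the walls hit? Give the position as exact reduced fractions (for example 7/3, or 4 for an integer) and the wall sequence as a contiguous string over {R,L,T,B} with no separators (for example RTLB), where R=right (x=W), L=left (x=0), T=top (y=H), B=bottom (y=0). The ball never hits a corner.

1. t=3/2 → L at (0,1/2); v=(2,-3)
2. t=1/6 → B at (1/3,0); v=(2,3)
3. t=3 → T at (19/3,9); v=(2,-3)
4. t=11/6 → R at (10,7/2); v=(-2,-3)
5. t=7/6 → B at (23/3,0); v=(-2,3)

Final position: (23/3,0)
Wall sequence: LBTRB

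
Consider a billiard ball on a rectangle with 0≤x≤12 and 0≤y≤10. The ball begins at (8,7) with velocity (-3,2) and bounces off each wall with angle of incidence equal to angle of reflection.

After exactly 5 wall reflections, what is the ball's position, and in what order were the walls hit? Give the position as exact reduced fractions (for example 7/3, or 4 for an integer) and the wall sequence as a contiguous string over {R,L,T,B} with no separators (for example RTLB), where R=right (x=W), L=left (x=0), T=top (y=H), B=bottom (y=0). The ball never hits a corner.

Final position: (0,25/3)
Wall sequence: TLBRL

1. t=3/2 → T at (7/2,10); v=(-3,-2)
2. t=7/6 → L at (0,23/3); v=(3,-2)
3. t=23/6 → B at (23/2,0); v=(3,2)
4. t=1/6 → R at (12,1/3); v=(-3,2)
5. t=4 → L at (0,25/3); v=(3,2)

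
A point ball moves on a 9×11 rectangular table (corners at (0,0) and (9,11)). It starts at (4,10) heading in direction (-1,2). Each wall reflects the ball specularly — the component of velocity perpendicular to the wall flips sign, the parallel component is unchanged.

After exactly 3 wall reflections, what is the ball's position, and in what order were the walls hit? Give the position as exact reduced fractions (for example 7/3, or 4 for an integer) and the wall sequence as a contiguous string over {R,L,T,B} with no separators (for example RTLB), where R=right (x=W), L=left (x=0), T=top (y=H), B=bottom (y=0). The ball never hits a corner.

Final position: (2,0)
Wall sequence: TLB

1. t=1/2 → T at (7/2,11); v=(-1,-2)
2. t=7/2 → L at (0,4); v=(1,-2)
3. t=2 → B at (2,0); v=(1,2)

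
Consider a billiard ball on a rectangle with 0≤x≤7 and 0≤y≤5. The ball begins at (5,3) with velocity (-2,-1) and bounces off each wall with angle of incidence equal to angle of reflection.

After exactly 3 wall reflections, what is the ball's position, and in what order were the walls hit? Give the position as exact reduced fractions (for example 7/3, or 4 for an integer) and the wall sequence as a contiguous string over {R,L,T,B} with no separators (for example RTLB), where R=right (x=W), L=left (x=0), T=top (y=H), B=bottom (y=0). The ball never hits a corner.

1. t=5/2 → L at (0,1/2); v=(2,-1)
2. t=1/2 → B at (1,0); v=(2,1)
3. t=3 → R at (7,3); v=(-2,1)

Final position: (7,3)
Wall sequence: LBR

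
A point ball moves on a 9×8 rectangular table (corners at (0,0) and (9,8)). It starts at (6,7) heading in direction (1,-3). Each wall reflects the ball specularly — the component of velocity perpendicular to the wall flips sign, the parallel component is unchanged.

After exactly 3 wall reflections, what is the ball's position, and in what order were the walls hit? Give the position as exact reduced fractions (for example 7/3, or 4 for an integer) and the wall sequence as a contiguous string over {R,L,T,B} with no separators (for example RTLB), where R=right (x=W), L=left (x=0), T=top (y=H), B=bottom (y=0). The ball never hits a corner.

Final position: (7,8)
Wall sequence: BRT

1. t=7/3 → B at (25/3,0); v=(1,3)
2. t=2/3 → R at (9,2); v=(-1,3)
3. t=2 → T at (7,8); v=(-1,-3)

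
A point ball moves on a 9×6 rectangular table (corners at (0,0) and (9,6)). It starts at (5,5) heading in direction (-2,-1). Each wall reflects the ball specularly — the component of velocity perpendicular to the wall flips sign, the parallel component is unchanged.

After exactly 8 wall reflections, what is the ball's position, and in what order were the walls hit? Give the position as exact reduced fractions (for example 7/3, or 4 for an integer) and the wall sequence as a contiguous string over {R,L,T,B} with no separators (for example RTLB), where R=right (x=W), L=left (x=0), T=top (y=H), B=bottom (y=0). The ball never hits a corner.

Final position: (0,7/2)
Wall sequence: LBRTLRBL

1. t=5/2 → L at (0,5/2); v=(2,-1)
2. t=5/2 → B at (5,0); v=(2,1)
3. t=2 → R at (9,2); v=(-2,1)
4. t=4 → T at (1,6); v=(-2,-1)
5. t=1/2 → L at (0,11/2); v=(2,-1)
6. t=9/2 → R at (9,1); v=(-2,-1)
7. t=1 → B at (7,0); v=(-2,1)
8. t=7/2 → L at (0,7/2); v=(2,1)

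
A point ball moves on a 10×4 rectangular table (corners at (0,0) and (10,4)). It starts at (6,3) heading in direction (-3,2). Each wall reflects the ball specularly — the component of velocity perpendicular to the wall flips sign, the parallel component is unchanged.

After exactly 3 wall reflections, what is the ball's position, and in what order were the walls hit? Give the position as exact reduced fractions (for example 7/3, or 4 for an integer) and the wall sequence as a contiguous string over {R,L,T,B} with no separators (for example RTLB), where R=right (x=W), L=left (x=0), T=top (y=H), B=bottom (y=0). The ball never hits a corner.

1. t=1/2 → T at (9/2,4); v=(-3,-2)
2. t=3/2 → L at (0,1); v=(3,-2)
3. t=1/2 → B at (3/2,0); v=(3,2)

Final position: (3/2,0)
Wall sequence: TLB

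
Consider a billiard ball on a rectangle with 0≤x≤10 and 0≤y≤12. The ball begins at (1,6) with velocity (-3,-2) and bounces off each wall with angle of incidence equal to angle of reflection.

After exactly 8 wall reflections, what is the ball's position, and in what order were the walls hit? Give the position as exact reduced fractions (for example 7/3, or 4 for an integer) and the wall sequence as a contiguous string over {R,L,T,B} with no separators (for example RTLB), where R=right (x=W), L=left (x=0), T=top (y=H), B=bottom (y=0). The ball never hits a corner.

Final position: (4,0)
Wall sequence: LBRLTRLB

1. t=1/3 → L at (0,16/3); v=(3,-2)
2. t=8/3 → B at (8,0); v=(3,2)
3. t=2/3 → R at (10,4/3); v=(-3,2)
4. t=10/3 → L at (0,8); v=(3,2)
5. t=2 → T at (6,12); v=(3,-2)
6. t=4/3 → R at (10,28/3); v=(-3,-2)
7. t=10/3 → L at (0,8/3); v=(3,-2)
8. t=4/3 → B at (4,0); v=(3,2)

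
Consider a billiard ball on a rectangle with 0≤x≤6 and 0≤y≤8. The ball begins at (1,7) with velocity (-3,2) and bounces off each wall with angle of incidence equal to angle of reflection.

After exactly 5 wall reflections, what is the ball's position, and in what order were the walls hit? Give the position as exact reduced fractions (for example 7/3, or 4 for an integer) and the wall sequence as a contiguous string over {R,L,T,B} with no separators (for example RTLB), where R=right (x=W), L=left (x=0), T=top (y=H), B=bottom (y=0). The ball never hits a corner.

Final position: (1/2,0)
Wall sequence: LTRLB

1. t=1/3 → L at (0,23/3); v=(3,2)
2. t=1/6 → T at (1/2,8); v=(3,-2)
3. t=11/6 → R at (6,13/3); v=(-3,-2)
4. t=2 → L at (0,1/3); v=(3,-2)
5. t=1/6 → B at (1/2,0); v=(3,2)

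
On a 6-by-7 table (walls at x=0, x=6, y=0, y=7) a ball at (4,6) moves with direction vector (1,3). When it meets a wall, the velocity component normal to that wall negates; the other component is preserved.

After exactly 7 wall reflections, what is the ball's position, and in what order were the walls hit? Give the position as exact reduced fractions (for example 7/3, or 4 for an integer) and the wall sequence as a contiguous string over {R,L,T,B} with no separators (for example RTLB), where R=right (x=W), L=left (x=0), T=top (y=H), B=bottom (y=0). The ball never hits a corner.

Final position: (5/3,7)
Wall sequence: TRBTBLT

1. t=1/3 → T at (13/3,7); v=(1,-3)
2. t=5/3 → R at (6,2); v=(-1,-3)
3. t=2/3 → B at (16/3,0); v=(-1,3)
4. t=7/3 → T at (3,7); v=(-1,-3)
5. t=7/3 → B at (2/3,0); v=(-1,3)
6. t=2/3 → L at (0,2); v=(1,3)
7. t=5/3 → T at (5/3,7); v=(1,-3)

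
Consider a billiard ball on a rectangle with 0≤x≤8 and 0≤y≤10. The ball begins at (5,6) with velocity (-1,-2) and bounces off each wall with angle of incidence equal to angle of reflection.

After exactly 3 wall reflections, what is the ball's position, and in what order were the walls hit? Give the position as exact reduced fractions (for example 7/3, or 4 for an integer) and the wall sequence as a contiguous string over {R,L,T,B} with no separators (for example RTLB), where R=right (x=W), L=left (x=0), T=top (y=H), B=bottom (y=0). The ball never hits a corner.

Final position: (3,10)
Wall sequence: BLT

1. t=3 → B at (2,0); v=(-1,2)
2. t=2 → L at (0,4); v=(1,2)
3. t=3 → T at (3,10); v=(1,-2)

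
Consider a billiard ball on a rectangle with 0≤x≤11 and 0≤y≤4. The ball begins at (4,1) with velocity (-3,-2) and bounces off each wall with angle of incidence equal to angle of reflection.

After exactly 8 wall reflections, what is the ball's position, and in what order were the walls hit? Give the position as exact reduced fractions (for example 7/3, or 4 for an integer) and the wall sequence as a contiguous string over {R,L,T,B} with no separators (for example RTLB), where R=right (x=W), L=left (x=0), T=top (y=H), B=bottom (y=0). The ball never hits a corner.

Final position: (0,1/3)
Wall sequence: BLTBRTBL

1. t=1/2 → B at (5/2,0); v=(-3,2)
2. t=5/6 → L at (0,5/3); v=(3,2)
3. t=7/6 → T at (7/2,4); v=(3,-2)
4. t=2 → B at (19/2,0); v=(3,2)
5. t=1/2 → R at (11,1); v=(-3,2)
6. t=3/2 → T at (13/2,4); v=(-3,-2)
7. t=2 → B at (1/2,0); v=(-3,2)
8. t=1/6 → L at (0,1/3); v=(3,2)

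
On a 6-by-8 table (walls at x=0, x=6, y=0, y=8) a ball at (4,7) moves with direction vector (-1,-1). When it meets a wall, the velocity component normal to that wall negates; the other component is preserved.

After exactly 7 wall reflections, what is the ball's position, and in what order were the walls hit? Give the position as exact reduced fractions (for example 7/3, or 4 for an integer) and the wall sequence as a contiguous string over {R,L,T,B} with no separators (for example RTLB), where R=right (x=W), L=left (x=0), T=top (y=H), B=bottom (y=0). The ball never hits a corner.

Final position: (5,0)
Wall sequence: LBRTLRB

1. t=4 → L at (0,3); v=(1,-1)
2. t=3 → B at (3,0); v=(1,1)
3. t=3 → R at (6,3); v=(-1,1)
4. t=5 → T at (1,8); v=(-1,-1)
5. t=1 → L at (0,7); v=(1,-1)
6. t=6 → R at (6,1); v=(-1,-1)
7. t=1 → B at (5,0); v=(-1,1)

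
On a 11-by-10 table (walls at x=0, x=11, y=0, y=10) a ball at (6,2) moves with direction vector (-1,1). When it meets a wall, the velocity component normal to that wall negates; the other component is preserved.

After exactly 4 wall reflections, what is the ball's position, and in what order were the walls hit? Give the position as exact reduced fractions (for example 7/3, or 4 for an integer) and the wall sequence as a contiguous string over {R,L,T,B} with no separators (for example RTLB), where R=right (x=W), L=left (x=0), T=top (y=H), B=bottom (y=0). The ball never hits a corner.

Final position: (10,0)
Wall sequence: LTRB

1. t=6 → L at (0,8); v=(1,1)
2. t=2 → T at (2,10); v=(1,-1)
3. t=9 → R at (11,1); v=(-1,-1)
4. t=1 → B at (10,0); v=(-1,1)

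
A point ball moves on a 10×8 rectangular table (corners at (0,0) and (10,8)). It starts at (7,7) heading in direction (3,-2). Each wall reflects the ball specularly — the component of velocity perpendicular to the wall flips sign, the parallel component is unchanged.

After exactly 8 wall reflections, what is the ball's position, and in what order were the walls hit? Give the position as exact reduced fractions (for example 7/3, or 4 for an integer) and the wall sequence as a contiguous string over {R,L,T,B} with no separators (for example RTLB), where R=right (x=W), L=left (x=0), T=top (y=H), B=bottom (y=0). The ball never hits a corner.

1. t=1 → R at (10,5); v=(-3,-2)
2. t=5/2 → B at (5/2,0); v=(-3,2)
3. t=5/6 → L at (0,5/3); v=(3,2)
4. t=19/6 → T at (19/2,8); v=(3,-2)
5. t=1/6 → R at (10,23/3); v=(-3,-2)
6. t=10/3 → L at (0,1); v=(3,-2)
7. t=1/2 → B at (3/2,0); v=(3,2)
8. t=17/6 → R at (10,17/3); v=(-3,2)

Final position: (10,17/3)
Wall sequence: RBLTRLBR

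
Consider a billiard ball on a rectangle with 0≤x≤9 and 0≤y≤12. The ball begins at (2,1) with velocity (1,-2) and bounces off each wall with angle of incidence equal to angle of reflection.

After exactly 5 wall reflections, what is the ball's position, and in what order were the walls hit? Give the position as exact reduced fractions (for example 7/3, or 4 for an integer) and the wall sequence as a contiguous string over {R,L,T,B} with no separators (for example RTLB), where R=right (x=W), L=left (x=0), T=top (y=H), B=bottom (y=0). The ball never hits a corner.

Final position: (0,7)
Wall sequence: BTRBL

1. t=1/2 → B at (5/2,0); v=(1,2)
2. t=6 → T at (17/2,12); v=(1,-2)
3. t=1/2 → R at (9,11); v=(-1,-2)
4. t=11/2 → B at (7/2,0); v=(-1,2)
5. t=7/2 → L at (0,7); v=(1,2)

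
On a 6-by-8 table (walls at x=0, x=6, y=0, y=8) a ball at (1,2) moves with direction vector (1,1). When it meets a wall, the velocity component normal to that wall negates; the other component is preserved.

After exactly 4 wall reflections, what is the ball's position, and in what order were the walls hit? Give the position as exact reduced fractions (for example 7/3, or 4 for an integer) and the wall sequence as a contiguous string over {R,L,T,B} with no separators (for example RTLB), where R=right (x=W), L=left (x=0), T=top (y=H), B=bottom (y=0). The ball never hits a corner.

Final position: (3,0)
Wall sequence: RTLB

1. t=5 → R at (6,7); v=(-1,1)
2. t=1 → T at (5,8); v=(-1,-1)
3. t=5 → L at (0,3); v=(1,-1)
4. t=3 → B at (3,0); v=(1,1)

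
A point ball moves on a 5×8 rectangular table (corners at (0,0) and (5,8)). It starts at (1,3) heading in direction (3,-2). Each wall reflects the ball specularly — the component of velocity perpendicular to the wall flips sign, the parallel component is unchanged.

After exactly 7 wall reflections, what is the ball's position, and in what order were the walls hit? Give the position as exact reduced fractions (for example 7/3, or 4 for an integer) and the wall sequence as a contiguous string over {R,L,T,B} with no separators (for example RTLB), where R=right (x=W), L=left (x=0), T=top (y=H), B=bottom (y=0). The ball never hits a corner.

Final position: (5,3)
Wall sequence: RBLRTLR

1. t=4/3 → R at (5,1/3); v=(-3,-2)
2. t=1/6 → B at (9/2,0); v=(-3,2)
3. t=3/2 → L at (0,3); v=(3,2)
4. t=5/3 → R at (5,19/3); v=(-3,2)
5. t=5/6 → T at (5/2,8); v=(-3,-2)
6. t=5/6 → L at (0,19/3); v=(3,-2)
7. t=5/3 → R at (5,3); v=(-3,-2)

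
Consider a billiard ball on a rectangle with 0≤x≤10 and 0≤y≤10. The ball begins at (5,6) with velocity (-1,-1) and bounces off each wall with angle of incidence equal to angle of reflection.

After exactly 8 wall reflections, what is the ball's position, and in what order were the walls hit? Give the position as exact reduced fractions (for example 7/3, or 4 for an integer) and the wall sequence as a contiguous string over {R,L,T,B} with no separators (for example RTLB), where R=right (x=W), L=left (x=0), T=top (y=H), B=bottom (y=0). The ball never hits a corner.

Final position: (9,10)
Wall sequence: LBRTLBRT

1. t=5 → L at (0,1); v=(1,-1)
2. t=1 → B at (1,0); v=(1,1)
3. t=9 → R at (10,9); v=(-1,1)
4. t=1 → T at (9,10); v=(-1,-1)
5. t=9 → L at (0,1); v=(1,-1)
6. t=1 → B at (1,0); v=(1,1)
7. t=9 → R at (10,9); v=(-1,1)
8. t=1 → T at (9,10); v=(-1,-1)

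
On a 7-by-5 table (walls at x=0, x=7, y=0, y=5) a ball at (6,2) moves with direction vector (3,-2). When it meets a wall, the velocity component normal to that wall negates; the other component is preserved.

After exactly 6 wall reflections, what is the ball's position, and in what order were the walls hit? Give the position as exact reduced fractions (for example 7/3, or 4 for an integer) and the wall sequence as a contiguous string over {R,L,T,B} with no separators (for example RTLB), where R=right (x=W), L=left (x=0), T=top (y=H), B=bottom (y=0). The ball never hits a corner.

Final position: (4,0)
Wall sequence: RBLTRB

1. t=1/3 → R at (7,4/3); v=(-3,-2)
2. t=2/3 → B at (5,0); v=(-3,2)
3. t=5/3 → L at (0,10/3); v=(3,2)
4. t=5/6 → T at (5/2,5); v=(3,-2)
5. t=3/2 → R at (7,2); v=(-3,-2)
6. t=1 → B at (4,0); v=(-3,2)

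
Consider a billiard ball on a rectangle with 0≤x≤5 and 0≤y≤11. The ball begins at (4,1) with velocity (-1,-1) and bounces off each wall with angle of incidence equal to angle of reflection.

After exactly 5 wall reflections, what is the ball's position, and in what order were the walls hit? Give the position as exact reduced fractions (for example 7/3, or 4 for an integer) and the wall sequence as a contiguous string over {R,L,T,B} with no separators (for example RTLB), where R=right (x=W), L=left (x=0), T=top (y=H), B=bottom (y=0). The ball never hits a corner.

Final position: (0,9)
Wall sequence: BLRTL

1. t=1 → B at (3,0); v=(-1,1)
2. t=3 → L at (0,3); v=(1,1)
3. t=5 → R at (5,8); v=(-1,1)
4. t=3 → T at (2,11); v=(-1,-1)
5. t=2 → L at (0,9); v=(1,-1)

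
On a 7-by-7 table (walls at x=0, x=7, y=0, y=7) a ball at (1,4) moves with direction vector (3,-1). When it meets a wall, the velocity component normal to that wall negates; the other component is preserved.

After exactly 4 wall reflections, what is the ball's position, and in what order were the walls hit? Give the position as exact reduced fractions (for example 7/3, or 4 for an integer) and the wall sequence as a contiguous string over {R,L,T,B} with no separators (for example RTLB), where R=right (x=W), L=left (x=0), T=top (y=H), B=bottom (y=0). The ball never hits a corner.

Final position: (7,8/3)
Wall sequence: RBLR

1. t=2 → R at (7,2); v=(-3,-1)
2. t=2 → B at (1,0); v=(-3,1)
3. t=1/3 → L at (0,1/3); v=(3,1)
4. t=7/3 → R at (7,8/3); v=(-3,1)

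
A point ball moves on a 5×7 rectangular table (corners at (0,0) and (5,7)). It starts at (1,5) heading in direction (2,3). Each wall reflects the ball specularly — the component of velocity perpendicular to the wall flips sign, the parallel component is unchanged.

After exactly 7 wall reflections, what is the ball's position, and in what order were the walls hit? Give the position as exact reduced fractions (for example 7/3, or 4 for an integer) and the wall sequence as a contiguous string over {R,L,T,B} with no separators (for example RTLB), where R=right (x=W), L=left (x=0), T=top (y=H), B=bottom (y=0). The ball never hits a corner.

Final position: (11/3,0)
Wall sequence: TRBLTRB

1. t=2/3 → T at (7/3,7); v=(2,-3)
2. t=4/3 → R at (5,3); v=(-2,-3)
3. t=1 → B at (3,0); v=(-2,3)
4. t=3/2 → L at (0,9/2); v=(2,3)
5. t=5/6 → T at (5/3,7); v=(2,-3)
6. t=5/3 → R at (5,2); v=(-2,-3)
7. t=2/3 → B at (11/3,0); v=(-2,3)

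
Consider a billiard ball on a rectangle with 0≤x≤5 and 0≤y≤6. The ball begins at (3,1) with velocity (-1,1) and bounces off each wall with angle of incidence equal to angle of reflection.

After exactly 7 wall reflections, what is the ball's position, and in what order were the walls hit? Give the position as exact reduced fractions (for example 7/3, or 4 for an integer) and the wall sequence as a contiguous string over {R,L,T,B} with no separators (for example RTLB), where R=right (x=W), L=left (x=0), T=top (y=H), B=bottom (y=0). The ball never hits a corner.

1. t=3 → L at (0,4); v=(1,1)
2. t=2 → T at (2,6); v=(1,-1)
3. t=3 → R at (5,3); v=(-1,-1)
4. t=3 → B at (2,0); v=(-1,1)
5. t=2 → L at (0,2); v=(1,1)
6. t=4 → T at (4,6); v=(1,-1)
7. t=1 → R at (5,5); v=(-1,-1)

Final position: (5,5)
Wall sequence: LTRBLTR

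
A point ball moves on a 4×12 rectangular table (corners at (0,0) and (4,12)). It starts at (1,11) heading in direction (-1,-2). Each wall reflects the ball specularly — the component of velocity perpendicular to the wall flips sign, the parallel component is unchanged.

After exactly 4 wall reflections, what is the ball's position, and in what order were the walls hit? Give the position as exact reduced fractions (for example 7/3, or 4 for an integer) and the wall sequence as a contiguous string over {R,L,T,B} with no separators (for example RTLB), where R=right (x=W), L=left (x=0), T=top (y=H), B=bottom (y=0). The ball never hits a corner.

1. t=1 → L at (0,9); v=(1,-2)
2. t=4 → R at (4,1); v=(-1,-2)
3. t=1/2 → B at (7/2,0); v=(-1,2)
4. t=7/2 → L at (0,7); v=(1,2)

Final position: (0,7)
Wall sequence: LRBL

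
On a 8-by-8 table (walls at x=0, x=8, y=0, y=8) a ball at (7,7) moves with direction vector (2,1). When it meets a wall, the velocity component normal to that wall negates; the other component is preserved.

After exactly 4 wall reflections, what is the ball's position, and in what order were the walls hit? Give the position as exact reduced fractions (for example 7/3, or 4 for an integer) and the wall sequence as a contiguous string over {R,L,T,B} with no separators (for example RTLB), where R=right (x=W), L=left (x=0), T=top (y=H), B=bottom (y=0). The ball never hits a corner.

Final position: (8,1/2)
Wall sequence: RTLR

1. t=1/2 → R at (8,15/2); v=(-2,1)
2. t=1/2 → T at (7,8); v=(-2,-1)
3. t=7/2 → L at (0,9/2); v=(2,-1)
4. t=4 → R at (8,1/2); v=(-2,-1)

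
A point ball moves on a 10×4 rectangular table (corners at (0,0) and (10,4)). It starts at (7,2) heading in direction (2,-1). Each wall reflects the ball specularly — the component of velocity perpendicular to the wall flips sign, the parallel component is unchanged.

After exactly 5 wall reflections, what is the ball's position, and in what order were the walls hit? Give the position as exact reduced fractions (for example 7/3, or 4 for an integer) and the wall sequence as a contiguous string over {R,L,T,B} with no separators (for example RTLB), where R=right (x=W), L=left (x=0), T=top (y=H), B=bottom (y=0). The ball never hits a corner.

1. t=3/2 → R at (10,1/2); v=(-2,-1)
2. t=1/2 → B at (9,0); v=(-2,1)
3. t=4 → T at (1,4); v=(-2,-1)
4. t=1/2 → L at (0,7/2); v=(2,-1)
5. t=7/2 → B at (7,0); v=(2,1)

Final position: (7,0)
Wall sequence: RBTLB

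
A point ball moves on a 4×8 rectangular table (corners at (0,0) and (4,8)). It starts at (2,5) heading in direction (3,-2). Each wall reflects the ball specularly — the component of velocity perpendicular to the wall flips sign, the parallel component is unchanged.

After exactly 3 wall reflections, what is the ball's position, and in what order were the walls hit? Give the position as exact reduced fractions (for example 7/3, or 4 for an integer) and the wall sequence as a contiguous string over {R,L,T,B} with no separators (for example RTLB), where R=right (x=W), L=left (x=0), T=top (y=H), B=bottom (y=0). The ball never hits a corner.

1. t=2/3 → R at (4,11/3); v=(-3,-2)
2. t=4/3 → L at (0,1); v=(3,-2)
3. t=1/2 → B at (3/2,0); v=(3,2)

Final position: (3/2,0)
Wall sequence: RLB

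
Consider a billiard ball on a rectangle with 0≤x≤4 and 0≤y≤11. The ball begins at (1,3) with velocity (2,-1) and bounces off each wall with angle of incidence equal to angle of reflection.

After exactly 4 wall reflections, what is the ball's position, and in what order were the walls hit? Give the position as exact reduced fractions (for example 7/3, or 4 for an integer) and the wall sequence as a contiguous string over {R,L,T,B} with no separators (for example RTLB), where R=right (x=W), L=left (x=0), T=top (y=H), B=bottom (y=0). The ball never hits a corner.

Final position: (4,5/2)
Wall sequence: RBLR

1. t=3/2 → R at (4,3/2); v=(-2,-1)
2. t=3/2 → B at (1,0); v=(-2,1)
3. t=1/2 → L at (0,1/2); v=(2,1)
4. t=2 → R at (4,5/2); v=(-2,1)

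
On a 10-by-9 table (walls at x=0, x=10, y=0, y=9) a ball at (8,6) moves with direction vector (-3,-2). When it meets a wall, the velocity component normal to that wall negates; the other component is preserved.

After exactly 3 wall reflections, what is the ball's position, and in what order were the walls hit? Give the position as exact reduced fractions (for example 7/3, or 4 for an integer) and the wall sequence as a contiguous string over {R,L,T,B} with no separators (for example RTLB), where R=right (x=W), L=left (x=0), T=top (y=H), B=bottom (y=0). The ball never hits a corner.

Final position: (10,6)
Wall sequence: LBR

1. t=8/3 → L at (0,2/3); v=(3,-2)
2. t=1/3 → B at (1,0); v=(3,2)
3. t=3 → R at (10,6); v=(-3,2)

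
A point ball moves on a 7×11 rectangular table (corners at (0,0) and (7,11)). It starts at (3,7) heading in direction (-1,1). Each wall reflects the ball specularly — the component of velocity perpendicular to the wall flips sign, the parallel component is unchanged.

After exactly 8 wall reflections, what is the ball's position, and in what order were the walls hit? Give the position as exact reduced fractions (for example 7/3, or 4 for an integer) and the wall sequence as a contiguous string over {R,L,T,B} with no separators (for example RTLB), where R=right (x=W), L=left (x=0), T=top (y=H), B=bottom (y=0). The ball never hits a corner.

1. t=3 → L at (0,10); v=(1,1)
2. t=1 → T at (1,11); v=(1,-1)
3. t=6 → R at (7,5); v=(-1,-1)
4. t=5 → B at (2,0); v=(-1,1)
5. t=2 → L at (0,2); v=(1,1)
6. t=7 → R at (7,9); v=(-1,1)
7. t=2 → T at (5,11); v=(-1,-1)
8. t=5 → L at (0,6); v=(1,-1)

Final position: (0,6)
Wall sequence: LTRBLRTL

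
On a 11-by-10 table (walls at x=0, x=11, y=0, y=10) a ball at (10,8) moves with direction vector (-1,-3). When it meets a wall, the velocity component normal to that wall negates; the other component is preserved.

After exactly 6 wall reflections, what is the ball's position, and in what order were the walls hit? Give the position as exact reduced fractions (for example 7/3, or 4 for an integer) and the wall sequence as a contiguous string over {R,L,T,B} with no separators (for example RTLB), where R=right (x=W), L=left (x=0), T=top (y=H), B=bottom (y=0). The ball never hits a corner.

Final position: (6,0)
Wall sequence: BTBLTB

1. t=8/3 → B at (22/3,0); v=(-1,3)
2. t=10/3 → T at (4,10); v=(-1,-3)
3. t=10/3 → B at (2/3,0); v=(-1,3)
4. t=2/3 → L at (0,2); v=(1,3)
5. t=8/3 → T at (8/3,10); v=(1,-3)
6. t=10/3 → B at (6,0); v=(1,3)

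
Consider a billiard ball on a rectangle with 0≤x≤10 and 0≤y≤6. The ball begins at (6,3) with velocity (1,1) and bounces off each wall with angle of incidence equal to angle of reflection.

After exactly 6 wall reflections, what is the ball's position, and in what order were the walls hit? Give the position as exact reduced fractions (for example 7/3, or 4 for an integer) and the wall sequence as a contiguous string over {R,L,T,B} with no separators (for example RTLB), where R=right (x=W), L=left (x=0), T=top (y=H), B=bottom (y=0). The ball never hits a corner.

1. t=3 → T at (9,6); v=(1,-1)
2. t=1 → R at (10,5); v=(-1,-1)
3. t=5 → B at (5,0); v=(-1,1)
4. t=5 → L at (0,5); v=(1,1)
5. t=1 → T at (1,6); v=(1,-1)
6. t=6 → B at (7,0); v=(1,1)

Final position: (7,0)
Wall sequence: TRBLTB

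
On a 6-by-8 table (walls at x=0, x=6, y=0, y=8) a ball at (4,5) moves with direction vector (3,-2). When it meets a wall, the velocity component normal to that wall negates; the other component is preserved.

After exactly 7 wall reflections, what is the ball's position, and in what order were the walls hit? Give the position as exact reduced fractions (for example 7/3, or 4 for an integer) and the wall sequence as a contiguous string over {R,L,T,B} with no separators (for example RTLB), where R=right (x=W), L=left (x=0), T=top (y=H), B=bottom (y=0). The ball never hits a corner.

1. t=2/3 → R at (6,11/3); v=(-3,-2)
2. t=11/6 → B at (1/2,0); v=(-3,2)
3. t=1/6 → L at (0,1/3); v=(3,2)
4. t=2 → R at (6,13/3); v=(-3,2)
5. t=11/6 → T at (1/2,8); v=(-3,-2)
6. t=1/6 → L at (0,23/3); v=(3,-2)
7. t=2 → R at (6,11/3); v=(-3,-2)

Final position: (6,11/3)
Wall sequence: RBLRTLR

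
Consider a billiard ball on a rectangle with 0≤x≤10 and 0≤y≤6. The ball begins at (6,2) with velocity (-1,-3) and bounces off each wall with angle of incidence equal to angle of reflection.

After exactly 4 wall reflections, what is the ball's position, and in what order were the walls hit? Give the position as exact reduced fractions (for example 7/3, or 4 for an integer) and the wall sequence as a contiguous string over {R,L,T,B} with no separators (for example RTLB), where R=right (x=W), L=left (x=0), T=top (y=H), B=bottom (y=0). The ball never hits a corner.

1. t=2/3 → B at (16/3,0); v=(-1,3)
2. t=2 → T at (10/3,6); v=(-1,-3)
3. t=2 → B at (4/3,0); v=(-1,3)
4. t=4/3 → L at (0,4); v=(1,3)

Final position: (0,4)
Wall sequence: BTBL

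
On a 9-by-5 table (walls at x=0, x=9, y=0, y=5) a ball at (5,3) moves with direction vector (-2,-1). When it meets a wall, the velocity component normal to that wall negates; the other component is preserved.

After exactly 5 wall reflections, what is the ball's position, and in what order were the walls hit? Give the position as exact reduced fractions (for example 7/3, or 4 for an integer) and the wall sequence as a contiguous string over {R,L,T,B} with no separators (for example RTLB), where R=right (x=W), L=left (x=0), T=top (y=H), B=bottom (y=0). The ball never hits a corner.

1. t=5/2 → L at (0,1/2); v=(2,-1)
2. t=1/2 → B at (1,0); v=(2,1)
3. t=4 → R at (9,4); v=(-2,1)
4. t=1 → T at (7,5); v=(-2,-1)
5. t=7/2 → L at (0,3/2); v=(2,-1)

Final position: (0,3/2)
Wall sequence: LBRTL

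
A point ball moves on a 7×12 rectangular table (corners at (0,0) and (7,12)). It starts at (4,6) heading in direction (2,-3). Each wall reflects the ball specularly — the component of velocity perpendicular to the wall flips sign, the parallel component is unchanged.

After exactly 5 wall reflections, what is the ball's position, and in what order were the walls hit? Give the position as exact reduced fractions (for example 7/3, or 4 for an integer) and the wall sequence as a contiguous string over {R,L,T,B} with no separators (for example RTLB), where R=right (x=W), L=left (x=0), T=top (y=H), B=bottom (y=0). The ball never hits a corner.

1. t=3/2 → R at (7,3/2); v=(-2,-3)
2. t=1/2 → B at (6,0); v=(-2,3)
3. t=3 → L at (0,9); v=(2,3)
4. t=1 → T at (2,12); v=(2,-3)
5. t=5/2 → R at (7,9/2); v=(-2,-3)

Final position: (7,9/2)
Wall sequence: RBLTR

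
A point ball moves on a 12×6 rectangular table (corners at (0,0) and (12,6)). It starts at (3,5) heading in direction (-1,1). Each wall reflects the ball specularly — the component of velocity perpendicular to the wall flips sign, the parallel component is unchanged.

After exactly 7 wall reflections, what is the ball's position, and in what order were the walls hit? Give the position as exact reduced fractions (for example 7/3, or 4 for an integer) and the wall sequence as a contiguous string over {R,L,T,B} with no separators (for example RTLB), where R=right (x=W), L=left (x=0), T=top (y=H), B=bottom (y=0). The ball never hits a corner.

1. t=1 → T at (2,6); v=(-1,-1)
2. t=2 → L at (0,4); v=(1,-1)
3. t=4 → B at (4,0); v=(1,1)
4. t=6 → T at (10,6); v=(1,-1)
5. t=2 → R at (12,4); v=(-1,-1)
6. t=4 → B at (8,0); v=(-1,1)
7. t=6 → T at (2,6); v=(-1,-1)

Final position: (2,6)
Wall sequence: TLBTRBT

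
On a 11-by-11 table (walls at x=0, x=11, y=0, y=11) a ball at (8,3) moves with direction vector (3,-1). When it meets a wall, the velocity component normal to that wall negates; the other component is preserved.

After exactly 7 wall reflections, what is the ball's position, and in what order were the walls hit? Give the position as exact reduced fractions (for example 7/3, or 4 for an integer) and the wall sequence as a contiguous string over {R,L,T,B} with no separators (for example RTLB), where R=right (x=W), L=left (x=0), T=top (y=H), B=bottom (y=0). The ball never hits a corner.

Final position: (11,28/3)
Wall sequence: RBLRLTR

1. t=1 → R at (11,2); v=(-3,-1)
2. t=2 → B at (5,0); v=(-3,1)
3. t=5/3 → L at (0,5/3); v=(3,1)
4. t=11/3 → R at (11,16/3); v=(-3,1)
5. t=11/3 → L at (0,9); v=(3,1)
6. t=2 → T at (6,11); v=(3,-1)
7. t=5/3 → R at (11,28/3); v=(-3,-1)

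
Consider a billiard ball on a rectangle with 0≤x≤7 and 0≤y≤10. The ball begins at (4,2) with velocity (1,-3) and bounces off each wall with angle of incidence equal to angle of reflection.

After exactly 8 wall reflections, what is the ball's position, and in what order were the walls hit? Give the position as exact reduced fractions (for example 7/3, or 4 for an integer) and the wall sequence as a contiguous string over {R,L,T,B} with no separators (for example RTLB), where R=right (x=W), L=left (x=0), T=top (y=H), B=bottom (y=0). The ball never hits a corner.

Final position: (7,9)
Wall sequence: BRTBLTBR

1. t=2/3 → B at (14/3,0); v=(1,3)
2. t=7/3 → R at (7,7); v=(-1,3)
3. t=1 → T at (6,10); v=(-1,-3)
4. t=10/3 → B at (8/3,0); v=(-1,3)
5. t=8/3 → L at (0,8); v=(1,3)
6. t=2/3 → T at (2/3,10); v=(1,-3)
7. t=10/3 → B at (4,0); v=(1,3)
8. t=3 → R at (7,9); v=(-1,3)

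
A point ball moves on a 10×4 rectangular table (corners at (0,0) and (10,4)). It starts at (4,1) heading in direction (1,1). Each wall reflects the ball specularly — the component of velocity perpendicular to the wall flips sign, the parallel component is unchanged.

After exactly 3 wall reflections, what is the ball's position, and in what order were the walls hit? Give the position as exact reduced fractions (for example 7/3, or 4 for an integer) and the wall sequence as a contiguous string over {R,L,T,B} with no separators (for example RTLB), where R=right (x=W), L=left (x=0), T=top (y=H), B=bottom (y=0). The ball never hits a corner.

1. t=3 → T at (7,4); v=(1,-1)
2. t=3 → R at (10,1); v=(-1,-1)
3. t=1 → B at (9,0); v=(-1,1)

Final position: (9,0)
Wall sequence: TRB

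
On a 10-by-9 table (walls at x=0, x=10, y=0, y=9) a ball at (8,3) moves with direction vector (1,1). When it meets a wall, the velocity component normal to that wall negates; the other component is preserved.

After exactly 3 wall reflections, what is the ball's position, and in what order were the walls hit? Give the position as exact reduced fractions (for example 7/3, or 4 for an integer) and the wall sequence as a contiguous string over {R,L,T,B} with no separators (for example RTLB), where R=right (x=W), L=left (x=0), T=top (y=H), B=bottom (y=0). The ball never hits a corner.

1. t=2 → R at (10,5); v=(-1,1)
2. t=4 → T at (6,9); v=(-1,-1)
3. t=6 → L at (0,3); v=(1,-1)

Final position: (0,3)
Wall sequence: RTL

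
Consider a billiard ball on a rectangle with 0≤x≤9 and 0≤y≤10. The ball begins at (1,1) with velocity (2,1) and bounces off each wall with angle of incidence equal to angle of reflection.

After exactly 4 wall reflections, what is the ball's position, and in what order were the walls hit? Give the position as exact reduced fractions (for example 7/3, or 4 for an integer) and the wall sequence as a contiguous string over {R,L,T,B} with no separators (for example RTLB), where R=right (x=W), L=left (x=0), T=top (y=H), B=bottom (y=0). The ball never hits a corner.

Final position: (9,6)
Wall sequence: RLTR

1. t=4 → R at (9,5); v=(-2,1)
2. t=9/2 → L at (0,19/2); v=(2,1)
3. t=1/2 → T at (1,10); v=(2,-1)
4. t=4 → R at (9,6); v=(-2,-1)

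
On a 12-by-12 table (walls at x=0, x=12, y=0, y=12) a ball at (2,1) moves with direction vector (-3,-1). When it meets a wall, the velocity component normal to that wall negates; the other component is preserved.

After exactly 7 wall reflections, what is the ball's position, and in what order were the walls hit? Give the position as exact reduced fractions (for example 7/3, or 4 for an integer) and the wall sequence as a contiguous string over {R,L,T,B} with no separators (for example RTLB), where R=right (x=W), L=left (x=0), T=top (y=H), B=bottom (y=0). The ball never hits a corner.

1. t=2/3 → L at (0,1/3); v=(3,-1)
2. t=1/3 → B at (1,0); v=(3,1)
3. t=11/3 → R at (12,11/3); v=(-3,1)
4. t=4 → L at (0,23/3); v=(3,1)
5. t=4 → R at (12,35/3); v=(-3,1)
6. t=1/3 → T at (11,12); v=(-3,-1)
7. t=11/3 → L at (0,25/3); v=(3,-1)

Final position: (0,25/3)
Wall sequence: LBRLRTL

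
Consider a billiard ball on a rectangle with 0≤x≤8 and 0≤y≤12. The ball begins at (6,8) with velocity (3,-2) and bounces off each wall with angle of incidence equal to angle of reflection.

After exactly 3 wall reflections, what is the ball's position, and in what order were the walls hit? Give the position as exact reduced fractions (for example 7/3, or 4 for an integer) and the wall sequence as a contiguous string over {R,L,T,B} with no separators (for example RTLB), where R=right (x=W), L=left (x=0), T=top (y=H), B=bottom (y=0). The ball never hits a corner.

1. t=2/3 → R at (8,20/3); v=(-3,-2)
2. t=8/3 → L at (0,4/3); v=(3,-2)
3. t=2/3 → B at (2,0); v=(3,2)

Final position: (2,0)
Wall sequence: RLB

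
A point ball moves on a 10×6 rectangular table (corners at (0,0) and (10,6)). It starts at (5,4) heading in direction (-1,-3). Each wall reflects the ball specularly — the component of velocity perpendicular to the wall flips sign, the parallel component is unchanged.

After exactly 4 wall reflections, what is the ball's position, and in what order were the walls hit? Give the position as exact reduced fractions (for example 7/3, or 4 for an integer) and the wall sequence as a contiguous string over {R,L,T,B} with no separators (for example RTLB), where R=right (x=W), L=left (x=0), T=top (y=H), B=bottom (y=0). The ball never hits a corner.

Final position: (1/3,0)
Wall sequence: BTLB

1. t=4/3 → B at (11/3,0); v=(-1,3)
2. t=2 → T at (5/3,6); v=(-1,-3)
3. t=5/3 → L at (0,1); v=(1,-3)
4. t=1/3 → B at (1/3,0); v=(1,3)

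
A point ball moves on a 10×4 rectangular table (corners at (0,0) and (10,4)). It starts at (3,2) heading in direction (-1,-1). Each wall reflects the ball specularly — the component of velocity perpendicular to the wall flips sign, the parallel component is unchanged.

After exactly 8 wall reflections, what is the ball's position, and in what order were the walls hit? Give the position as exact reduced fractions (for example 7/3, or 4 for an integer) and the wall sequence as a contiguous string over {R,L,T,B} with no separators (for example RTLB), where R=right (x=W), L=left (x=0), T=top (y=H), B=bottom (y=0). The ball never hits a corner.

1. t=2 → B at (1,0); v=(-1,1)
2. t=1 → L at (0,1); v=(1,1)
3. t=3 → T at (3,4); v=(1,-1)
4. t=4 → B at (7,0); v=(1,1)
5. t=3 → R at (10,3); v=(-1,1)
6. t=1 → T at (9,4); v=(-1,-1)
7. t=4 → B at (5,0); v=(-1,1)
8. t=4 → T at (1,4); v=(-1,-1)

Final position: (1,4)
Wall sequence: BLTBRTBT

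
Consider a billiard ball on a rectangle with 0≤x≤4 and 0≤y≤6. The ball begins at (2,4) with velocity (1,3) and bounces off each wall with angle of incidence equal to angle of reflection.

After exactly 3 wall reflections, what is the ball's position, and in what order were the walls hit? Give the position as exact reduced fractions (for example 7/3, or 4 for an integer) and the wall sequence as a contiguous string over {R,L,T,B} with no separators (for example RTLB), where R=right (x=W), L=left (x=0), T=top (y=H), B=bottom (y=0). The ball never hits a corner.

1. t=2/3 → T at (8/3,6); v=(1,-3)
2. t=4/3 → R at (4,2); v=(-1,-3)
3. t=2/3 → B at (10/3,0); v=(-1,3)

Final position: (10/3,0)
Wall sequence: TRB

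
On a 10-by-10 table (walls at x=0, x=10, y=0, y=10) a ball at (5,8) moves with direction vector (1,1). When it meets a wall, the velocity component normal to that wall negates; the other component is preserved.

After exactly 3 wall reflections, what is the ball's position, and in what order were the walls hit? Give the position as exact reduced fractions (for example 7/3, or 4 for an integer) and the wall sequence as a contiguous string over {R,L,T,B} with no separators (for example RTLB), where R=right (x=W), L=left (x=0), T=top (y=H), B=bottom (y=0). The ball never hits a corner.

Final position: (3,0)
Wall sequence: TRB

1. t=2 → T at (7,10); v=(1,-1)
2. t=3 → R at (10,7); v=(-1,-1)
3. t=7 → B at (3,0); v=(-1,1)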